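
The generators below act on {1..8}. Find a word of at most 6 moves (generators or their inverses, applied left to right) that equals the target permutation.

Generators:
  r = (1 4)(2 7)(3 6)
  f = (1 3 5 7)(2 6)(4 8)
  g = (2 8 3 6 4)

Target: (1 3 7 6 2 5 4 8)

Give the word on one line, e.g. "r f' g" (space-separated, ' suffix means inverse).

  after r': (1 4)(2 7)(3 6)
  after f': (1 8 4 7 6)(2 5 3)
  after r: (1 8)(2 5 6 4)(3 7)
  after g: (1 3 7 6 2 5 4 8)

r' f' r g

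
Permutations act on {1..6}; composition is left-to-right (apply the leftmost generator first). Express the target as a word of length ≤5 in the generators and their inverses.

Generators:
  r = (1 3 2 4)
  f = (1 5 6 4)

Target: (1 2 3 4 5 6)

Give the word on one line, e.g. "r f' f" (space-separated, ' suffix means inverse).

f' r' f f f

  after f': (1 4 6 5)
  after r': (1 2 3)(4 6 5)
  after f: (1 2 3 5)
  after f: (1 2 3 6 4)
  after f: (1 2 3 4 5 6)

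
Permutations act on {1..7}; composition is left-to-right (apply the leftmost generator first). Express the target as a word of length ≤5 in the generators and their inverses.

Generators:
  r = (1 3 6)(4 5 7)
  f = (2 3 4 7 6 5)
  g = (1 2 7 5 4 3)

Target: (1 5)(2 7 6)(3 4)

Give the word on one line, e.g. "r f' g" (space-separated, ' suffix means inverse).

r f' g r'

  after r: (1 3 6)(4 5 7)
  after f': (1 2 5 4 6)(3 7)
  after g: (1 7)(2 4 6)(3 5)
  after r': (1 5)(2 7 6)(3 4)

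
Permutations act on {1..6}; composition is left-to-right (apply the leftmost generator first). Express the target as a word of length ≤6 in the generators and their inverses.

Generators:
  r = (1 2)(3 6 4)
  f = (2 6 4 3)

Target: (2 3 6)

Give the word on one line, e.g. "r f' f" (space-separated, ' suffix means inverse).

f r' r' f

  after f: (2 6 4 3)
  after r': (1 2 3)
  after r': (2 4 6 3)
  after f: (2 3 6)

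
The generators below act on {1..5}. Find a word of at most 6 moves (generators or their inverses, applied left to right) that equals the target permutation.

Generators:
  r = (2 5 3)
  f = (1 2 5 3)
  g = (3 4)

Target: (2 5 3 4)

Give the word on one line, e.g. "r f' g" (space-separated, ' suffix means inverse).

  after g': (3 4)
  after f: (1 2 5 3 4)
  after r': (1 3 4)
  after f: (2 5 3 4)

g' f r' f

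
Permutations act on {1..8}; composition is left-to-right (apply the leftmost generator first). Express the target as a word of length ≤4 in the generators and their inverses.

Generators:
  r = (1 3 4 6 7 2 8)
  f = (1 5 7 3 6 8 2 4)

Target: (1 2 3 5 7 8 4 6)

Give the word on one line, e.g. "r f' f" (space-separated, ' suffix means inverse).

r' f

  after r': (1 8 2 7 6 4 3)
  after f: (1 2 3 5 7 8 4 6)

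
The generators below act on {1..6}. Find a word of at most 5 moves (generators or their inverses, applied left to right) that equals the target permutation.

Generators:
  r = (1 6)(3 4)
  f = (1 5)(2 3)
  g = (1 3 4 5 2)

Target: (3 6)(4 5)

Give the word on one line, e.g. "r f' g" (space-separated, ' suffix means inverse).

  after g': (1 2 5 4 3)
  after r: (1 2 5 3 6)
  after g: (3 6)(4 5)
  after f': (1 5 4)(2 3 6)
  after f': (3 6)(4 5)

g' r g f' f'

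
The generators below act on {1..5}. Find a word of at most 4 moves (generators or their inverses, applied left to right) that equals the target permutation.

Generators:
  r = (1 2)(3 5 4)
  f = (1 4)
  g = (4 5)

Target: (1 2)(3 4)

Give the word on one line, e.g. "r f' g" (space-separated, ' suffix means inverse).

g' r'

  after g': (4 5)
  after r': (1 2)(3 4)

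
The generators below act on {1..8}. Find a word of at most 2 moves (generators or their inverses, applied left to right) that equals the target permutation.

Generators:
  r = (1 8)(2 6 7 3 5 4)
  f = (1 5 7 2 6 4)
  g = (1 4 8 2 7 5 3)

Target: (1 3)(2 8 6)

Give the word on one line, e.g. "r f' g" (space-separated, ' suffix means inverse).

  after g': (1 3 5 7 2 8 4)
  after f': (1 3)(2 8 6)

g' f'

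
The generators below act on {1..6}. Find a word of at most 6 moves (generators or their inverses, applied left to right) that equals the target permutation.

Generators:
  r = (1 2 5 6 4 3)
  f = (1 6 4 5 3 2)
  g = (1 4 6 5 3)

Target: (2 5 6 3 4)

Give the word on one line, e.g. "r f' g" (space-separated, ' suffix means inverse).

f r' f r

  after f: (1 6 4 5 3 2)
  after r': (1 5 4 2 3)
  after f: (1 3 6 4)
  after r: (2 5 6 3 4)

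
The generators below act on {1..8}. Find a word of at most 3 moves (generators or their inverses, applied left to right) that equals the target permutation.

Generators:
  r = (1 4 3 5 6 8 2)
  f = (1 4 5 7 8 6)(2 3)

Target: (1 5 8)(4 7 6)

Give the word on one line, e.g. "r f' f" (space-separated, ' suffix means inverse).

  after f: (1 4 5 7 8 6)(2 3)
  after f: (1 5 8)(4 7 6)

f f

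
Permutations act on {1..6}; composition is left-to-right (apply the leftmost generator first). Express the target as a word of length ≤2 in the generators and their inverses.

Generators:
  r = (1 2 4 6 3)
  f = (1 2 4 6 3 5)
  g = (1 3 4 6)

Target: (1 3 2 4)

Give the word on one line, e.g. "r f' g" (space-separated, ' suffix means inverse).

  after g': (1 6 4 3)
  after r: (1 3 2 4)

g' r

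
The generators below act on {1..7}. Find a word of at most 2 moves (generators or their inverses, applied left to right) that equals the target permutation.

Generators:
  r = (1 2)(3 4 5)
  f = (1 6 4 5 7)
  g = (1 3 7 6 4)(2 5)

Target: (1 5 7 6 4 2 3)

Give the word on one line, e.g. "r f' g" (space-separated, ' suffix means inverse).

  after r: (1 2)(3 4 5)
  after g: (1 5 7 6 4 2 3)

r g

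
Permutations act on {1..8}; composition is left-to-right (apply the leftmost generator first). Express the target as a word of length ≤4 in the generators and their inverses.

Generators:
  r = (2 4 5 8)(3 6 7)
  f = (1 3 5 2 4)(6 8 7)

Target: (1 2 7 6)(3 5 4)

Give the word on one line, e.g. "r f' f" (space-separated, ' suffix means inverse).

  after r: (2 4 5 8)(3 6 7)
  after r: (2 5)(3 7 6)(4 8)
  after f': (1 4 6)(2 3 8)
  after r': (1 2 7 6)(3 5 4)

r r f' r'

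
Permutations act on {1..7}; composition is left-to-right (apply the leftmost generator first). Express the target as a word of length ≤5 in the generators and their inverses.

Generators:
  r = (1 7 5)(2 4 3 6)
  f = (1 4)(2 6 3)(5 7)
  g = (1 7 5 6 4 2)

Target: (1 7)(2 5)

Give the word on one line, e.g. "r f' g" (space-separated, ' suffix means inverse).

  after r: (1 7 5)(2 4 3 6)
  after f: (1 5 4 2)
  after f: (1 7 5)(2 4 6 3)
  after f: (1 5 4 3 6 2)
  after r': (1 7)(2 5)

r f f f r'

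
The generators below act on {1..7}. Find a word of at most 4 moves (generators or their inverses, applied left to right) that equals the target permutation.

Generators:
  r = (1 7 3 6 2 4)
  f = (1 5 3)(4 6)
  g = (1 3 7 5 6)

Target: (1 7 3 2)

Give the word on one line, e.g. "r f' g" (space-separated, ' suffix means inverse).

g' r' f r

  after g': (1 6 5 7 3)
  after r': (1 3 4 2 6 5)
  after f: (2 4)(3 6)
  after r: (1 7 3 2)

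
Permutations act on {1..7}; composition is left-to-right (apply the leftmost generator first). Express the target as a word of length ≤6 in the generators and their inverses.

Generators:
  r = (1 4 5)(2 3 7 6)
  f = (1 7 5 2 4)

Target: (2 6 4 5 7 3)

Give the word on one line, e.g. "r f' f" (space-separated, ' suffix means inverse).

r f' r' r' f'

  after r: (1 4 5)(2 3 7 6)
  after f': (1 2 3)(4 7 6 5)
  after r': (1 6 4 3 5)
  after r': (1 7 3 4 2 6)
  after f': (2 6 4 5 7 3)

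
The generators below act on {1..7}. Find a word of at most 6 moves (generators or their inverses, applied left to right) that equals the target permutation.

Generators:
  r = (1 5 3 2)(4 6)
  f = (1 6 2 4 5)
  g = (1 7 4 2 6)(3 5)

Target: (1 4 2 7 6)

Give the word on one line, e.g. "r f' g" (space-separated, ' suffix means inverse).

  after r': (1 2 3 5)(4 6)
  after g: (1 6 2 5 7 4)
  after f': (2 4 5 7)
  after g': (1 6 2 7 4 3 5)
  after r: (1 4 2 7 6)

r' g f' g' r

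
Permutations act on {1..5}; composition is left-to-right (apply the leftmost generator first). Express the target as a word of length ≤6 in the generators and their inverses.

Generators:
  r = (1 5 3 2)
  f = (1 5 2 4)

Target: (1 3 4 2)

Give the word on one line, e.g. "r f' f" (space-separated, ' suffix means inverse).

f r f' f' f'

  after f: (1 5 2 4)
  after r: (1 3 2 4 5)
  after f': (1 3 5 4)
  after f': (1 3)(2 5)
  after f': (1 3 4 2)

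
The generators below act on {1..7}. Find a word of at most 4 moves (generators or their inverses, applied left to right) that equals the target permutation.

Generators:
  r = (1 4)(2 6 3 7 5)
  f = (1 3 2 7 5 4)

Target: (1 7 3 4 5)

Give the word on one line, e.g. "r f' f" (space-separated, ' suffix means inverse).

f' r f r

  after f': (1 4 5 7 2 3)
  after r: (2 7 6 3 4)
  after f: (1 3)(2 5 4 7 6)
  after r: (1 7 3 4 5)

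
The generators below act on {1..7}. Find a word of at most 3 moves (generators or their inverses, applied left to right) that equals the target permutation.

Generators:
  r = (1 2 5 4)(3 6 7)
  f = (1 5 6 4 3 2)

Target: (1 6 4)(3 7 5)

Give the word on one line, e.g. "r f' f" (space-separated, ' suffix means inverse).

  after r': (1 4 5 2)(3 7 6)
  after f': (1 6 4)(3 7 5)

r' f'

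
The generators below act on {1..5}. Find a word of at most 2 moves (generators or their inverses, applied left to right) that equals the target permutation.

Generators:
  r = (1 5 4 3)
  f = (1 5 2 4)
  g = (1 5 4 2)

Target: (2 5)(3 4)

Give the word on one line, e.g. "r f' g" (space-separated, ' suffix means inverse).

f r'

  after f: (1 5 2 4)
  after r': (2 5)(3 4)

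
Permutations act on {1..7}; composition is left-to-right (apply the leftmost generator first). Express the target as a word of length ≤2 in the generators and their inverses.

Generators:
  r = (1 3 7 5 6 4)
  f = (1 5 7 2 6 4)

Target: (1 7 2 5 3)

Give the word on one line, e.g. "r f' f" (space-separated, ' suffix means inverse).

f r'

  after f: (1 5 7 2 6 4)
  after r': (1 7 2 5 3)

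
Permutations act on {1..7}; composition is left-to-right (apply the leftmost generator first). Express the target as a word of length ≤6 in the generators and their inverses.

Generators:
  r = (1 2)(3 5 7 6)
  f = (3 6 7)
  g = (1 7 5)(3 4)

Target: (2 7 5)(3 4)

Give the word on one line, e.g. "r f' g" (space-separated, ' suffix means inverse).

  after g: (1 7 5)(3 4)
  after f: (1 3 4 6 7 5)
  after r: (1 5 2)(3 4)
  after g': (1 7)(2 5)
  after g': (2 7 5)(3 4)

g f r g' g'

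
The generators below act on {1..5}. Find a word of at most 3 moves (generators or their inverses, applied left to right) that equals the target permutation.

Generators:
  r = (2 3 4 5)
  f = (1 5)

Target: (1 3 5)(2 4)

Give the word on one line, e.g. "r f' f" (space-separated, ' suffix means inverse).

  after f: (1 5)
  after r: (1 2 3 4 5)
  after r: (1 3 5)(2 4)

f r r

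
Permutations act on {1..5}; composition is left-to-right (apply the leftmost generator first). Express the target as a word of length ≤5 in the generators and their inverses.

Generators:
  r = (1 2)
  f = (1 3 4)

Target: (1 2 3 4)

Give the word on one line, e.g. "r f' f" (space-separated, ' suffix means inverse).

  after r': (1 2)
  after f: (1 2 3 4)
  after f: (1 2 4 3)
  after f: (1 2)
  after f: (1 2 3 4)

r' f f f f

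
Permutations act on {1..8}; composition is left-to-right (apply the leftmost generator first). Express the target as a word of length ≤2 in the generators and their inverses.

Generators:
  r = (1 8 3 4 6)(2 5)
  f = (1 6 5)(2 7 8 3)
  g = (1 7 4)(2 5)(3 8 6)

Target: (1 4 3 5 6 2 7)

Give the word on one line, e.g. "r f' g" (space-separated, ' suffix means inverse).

  after f: (1 6 5)(2 7 8 3)
  after r': (1 4 3 5 6 2 7)

f r'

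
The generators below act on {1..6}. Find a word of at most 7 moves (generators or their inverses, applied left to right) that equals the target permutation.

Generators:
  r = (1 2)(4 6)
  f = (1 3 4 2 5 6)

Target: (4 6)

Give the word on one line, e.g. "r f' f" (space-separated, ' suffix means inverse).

f r f f r

  after f: (1 3 4 2 5 6)
  after r: (1 3 6 2 5 4)
  after f: (1 4 3)(2 6 5)
  after f: (1 2)
  after r: (4 6)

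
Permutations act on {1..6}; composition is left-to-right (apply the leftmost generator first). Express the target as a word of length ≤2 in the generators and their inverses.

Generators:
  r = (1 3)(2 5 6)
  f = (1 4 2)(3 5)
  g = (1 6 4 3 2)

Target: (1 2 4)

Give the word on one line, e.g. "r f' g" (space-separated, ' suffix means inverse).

f f

  after f: (1 4 2)(3 5)
  after f: (1 2 4)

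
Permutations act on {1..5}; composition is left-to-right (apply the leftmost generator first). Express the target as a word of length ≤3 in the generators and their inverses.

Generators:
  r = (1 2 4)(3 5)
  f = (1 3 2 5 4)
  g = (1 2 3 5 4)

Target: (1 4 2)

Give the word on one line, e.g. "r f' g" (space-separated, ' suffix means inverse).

r r

  after r: (1 2 4)(3 5)
  after r: (1 4 2)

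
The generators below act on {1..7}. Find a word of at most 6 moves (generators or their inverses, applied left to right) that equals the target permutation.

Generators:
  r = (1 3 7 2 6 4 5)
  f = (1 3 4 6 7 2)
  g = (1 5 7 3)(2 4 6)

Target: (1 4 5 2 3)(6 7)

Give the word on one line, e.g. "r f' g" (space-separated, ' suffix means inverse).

r' g f' g'

  after r': (1 5 4 6 2 7 3)
  after g: (1 7)(2 3 5 6 4)
  after f': (1 6 3 5 4 7 2)
  after g': (1 4 5 2 3)(6 7)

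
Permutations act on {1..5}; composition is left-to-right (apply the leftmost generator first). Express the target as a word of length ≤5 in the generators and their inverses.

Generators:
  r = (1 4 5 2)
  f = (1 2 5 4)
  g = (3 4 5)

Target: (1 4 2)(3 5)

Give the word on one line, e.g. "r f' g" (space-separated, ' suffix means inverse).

g r r f

  after g: (3 4 5)
  after r: (1 4 2)(3 5)
  after r: (1 5 3 2 4)
  after f: (1 4 2)(3 5)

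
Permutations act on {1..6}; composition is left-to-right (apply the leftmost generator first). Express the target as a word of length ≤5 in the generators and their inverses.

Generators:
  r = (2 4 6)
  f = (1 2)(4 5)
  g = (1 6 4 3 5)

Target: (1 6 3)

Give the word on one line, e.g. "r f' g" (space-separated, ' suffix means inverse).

  after f': (1 2)(4 5)
  after g: (1 2 6 4)(3 5)
  after g: (1 2 4 6 3)
  after r': (1 6 3)

f' g g r'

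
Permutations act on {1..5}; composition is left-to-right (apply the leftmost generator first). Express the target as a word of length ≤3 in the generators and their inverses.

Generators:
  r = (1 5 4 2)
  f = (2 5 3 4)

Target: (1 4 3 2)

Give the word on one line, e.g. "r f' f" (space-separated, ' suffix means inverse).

r' f r

  after r': (1 2 4 5)
  after f: (1 5)(3 4)
  after r: (1 4 3 2)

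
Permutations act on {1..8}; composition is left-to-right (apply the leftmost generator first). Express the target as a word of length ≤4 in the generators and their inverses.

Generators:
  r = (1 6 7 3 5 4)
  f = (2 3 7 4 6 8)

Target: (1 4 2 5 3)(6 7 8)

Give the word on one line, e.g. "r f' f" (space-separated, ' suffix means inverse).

f' f' f' r'

  after f': (2 8 6 4 7 3)
  after f': (2 6 7)(3 8 4)
  after f': (2 4)(3 6)(7 8)
  after r': (1 4 2 5 3)(6 7 8)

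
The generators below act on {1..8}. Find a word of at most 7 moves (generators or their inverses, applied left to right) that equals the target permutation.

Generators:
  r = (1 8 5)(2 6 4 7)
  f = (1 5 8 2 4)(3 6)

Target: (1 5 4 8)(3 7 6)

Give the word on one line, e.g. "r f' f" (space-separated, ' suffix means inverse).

  after f': (1 4 2 8 5)(3 6)
  after r: (1 7 2 5 8)(3 4 6)
  after r: (1 2)(3 7 6)
  after f': (1 8 5)(2 4)(3 7)
  after f': (1 5 4 8)(3 7 6)

f' r r f' f'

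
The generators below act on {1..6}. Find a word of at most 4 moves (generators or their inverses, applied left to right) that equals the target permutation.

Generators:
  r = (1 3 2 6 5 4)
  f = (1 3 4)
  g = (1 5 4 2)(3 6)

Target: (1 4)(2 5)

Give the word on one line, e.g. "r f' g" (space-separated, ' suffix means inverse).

g g

  after g: (1 5 4 2)(3 6)
  after g: (1 4)(2 5)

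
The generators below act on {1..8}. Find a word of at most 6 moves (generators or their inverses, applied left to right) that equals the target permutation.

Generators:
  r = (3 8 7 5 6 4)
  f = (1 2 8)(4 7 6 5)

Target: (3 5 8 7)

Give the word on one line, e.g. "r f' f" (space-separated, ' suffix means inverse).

r' r' f' f' f'

  after r': (3 4 6 5 7 8)
  after r': (3 6 7)(4 5 8)
  after f': (1 8 5 2)(3 7)(4 6)
  after f': (1 2 8 6 5)(3 4 7)
  after f': (3 5 8 7)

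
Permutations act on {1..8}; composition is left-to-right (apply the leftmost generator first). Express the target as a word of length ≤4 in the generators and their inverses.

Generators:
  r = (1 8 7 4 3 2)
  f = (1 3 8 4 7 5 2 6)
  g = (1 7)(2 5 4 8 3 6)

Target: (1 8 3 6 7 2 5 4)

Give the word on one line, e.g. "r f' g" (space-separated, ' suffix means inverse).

  after g': (1 7)(2 6 3 8 4 5)
  after f': (1 4 7 6)
  after g: (1 8 3 6 7 2 5 4)

g' f' g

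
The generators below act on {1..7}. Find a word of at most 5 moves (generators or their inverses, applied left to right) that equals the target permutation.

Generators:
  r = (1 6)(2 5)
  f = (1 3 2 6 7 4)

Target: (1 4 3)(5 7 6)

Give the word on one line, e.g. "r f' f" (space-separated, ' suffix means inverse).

r' f f r

  after r': (1 6)(2 5)
  after f: (1 7 4)(2 5 6 3)
  after f: (1 4 3 6 2 5 7)
  after r: (1 4 3)(5 7 6)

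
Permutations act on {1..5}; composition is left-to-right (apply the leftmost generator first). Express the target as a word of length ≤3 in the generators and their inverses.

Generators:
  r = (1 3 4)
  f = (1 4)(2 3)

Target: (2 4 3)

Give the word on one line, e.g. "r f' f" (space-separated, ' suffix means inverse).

f' r

  after f': (1 4)(2 3)
  after r: (2 4 3)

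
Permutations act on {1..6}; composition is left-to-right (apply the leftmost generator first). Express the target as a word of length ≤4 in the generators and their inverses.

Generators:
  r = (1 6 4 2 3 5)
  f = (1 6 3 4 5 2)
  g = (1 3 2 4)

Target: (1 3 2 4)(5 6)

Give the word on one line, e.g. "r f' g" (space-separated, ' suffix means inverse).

g' r f g

  after g': (1 4 2 3)
  after r: (1 2 5)(3 6 4)
  after f: (5 6)
  after g: (1 3 2 4)(5 6)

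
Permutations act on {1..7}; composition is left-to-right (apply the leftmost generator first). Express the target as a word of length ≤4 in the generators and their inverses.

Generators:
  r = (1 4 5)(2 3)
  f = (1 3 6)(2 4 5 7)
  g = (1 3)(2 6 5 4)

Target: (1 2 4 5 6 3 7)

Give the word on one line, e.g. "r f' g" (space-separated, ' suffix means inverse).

r f' r' r'

  after r: (1 4 5)(2 3)
  after f': (1 2)(3 7 5 6)
  after r': (1 3 7 4)(2 5 6)
  after r': (1 2 4 5 6 3 7)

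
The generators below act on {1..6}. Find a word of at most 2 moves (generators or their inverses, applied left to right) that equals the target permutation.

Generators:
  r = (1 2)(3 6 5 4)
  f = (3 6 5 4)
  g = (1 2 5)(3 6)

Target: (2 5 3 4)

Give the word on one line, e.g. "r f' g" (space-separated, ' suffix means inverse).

r' g'

  after r': (1 2)(3 4 5 6)
  after g': (2 5 3 4)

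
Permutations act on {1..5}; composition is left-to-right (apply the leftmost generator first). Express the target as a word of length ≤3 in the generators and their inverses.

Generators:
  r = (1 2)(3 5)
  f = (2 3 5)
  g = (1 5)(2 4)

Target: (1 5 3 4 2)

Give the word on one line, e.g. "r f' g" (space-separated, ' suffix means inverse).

  after f': (2 5 3)
  after g': (1 5 3 4 2)

f' g'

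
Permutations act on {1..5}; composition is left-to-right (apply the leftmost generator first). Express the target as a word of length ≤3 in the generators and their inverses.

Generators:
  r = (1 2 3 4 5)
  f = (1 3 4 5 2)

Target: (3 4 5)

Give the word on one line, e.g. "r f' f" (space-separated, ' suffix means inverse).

  after r: (1 2 3 4 5)
  after f': (1 5 2)
  after r: (3 4 5)

r f' r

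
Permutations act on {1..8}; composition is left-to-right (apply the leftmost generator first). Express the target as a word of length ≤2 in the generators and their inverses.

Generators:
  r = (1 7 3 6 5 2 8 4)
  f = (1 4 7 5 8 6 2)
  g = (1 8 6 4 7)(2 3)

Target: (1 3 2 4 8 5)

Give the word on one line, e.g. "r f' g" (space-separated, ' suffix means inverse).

f' g

  after f': (1 2 6 8 5 7 4)
  after g: (1 3 2 4 8 5)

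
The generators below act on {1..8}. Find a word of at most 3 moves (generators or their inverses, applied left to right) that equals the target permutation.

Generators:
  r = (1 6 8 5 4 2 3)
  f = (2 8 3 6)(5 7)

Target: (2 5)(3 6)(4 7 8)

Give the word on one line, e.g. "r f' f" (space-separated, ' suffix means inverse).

r' f r'

  after r': (1 3 2 4 5 8 6)
  after f: (1 6)(2 4 7 5 3 8)
  after r': (2 5)(3 6)(4 7 8)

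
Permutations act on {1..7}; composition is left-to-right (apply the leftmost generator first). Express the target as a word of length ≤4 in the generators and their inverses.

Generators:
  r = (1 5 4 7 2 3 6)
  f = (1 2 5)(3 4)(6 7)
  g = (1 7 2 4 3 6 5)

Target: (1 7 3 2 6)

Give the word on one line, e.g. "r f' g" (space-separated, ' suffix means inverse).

f g'

  after f: (1 2 5)(3 4)(6 7)
  after g': (1 7 3 2 6)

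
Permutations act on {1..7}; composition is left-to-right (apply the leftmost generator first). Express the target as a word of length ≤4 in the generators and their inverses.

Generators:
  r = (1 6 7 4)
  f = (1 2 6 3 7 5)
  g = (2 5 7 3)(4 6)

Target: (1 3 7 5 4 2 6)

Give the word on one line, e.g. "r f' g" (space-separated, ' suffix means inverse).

  after r: (1 6 7 4)
  after r: (1 7)(4 6)
  after f': (1 3 6 4 2)(5 7)
  after r: (1 3 7 5 4 2 6)

r r f' r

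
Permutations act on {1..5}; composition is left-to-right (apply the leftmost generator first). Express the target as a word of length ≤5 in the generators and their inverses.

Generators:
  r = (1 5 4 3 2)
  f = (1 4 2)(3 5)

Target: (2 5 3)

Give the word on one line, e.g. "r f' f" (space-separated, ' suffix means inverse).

  after r': (1 2 3 4 5)
  after r': (1 3 5 2 4)
  after r': (1 4 2 5 3)
  after f: (1 2 3 4)
  after f: (2 5 3)

r' r' r' f f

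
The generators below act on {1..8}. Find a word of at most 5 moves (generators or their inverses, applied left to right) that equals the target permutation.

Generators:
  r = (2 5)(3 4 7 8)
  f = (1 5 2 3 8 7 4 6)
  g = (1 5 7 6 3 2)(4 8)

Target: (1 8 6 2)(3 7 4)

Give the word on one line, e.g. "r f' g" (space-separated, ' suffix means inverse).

  after g: (1 5 7 6 3 2)(4 8)
  after g: (1 7 3)(2 5 6)
  after f: (1 4 6 3 5)(7 8)
  after g: (1 8 6 2)(3 7 4)

g g f g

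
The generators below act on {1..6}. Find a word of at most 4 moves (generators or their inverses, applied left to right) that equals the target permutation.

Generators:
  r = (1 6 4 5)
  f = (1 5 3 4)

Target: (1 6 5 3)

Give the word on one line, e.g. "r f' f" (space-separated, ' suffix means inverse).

  after f: (1 5 3 4)
  after r': (1 4 5 3 6)
  after r': (1 6 5 3)

f r' r'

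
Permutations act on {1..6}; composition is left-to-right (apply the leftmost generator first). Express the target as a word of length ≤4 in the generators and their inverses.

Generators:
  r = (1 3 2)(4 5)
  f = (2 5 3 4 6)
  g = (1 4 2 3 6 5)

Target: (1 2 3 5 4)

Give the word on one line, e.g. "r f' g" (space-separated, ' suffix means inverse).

  after r': (1 2 3)(4 5)
  after f: (1 5 6 2 4 3)
  after f: (1 3)(2 6 5)
  after g': (1 2 3 5 4)

r' f f g'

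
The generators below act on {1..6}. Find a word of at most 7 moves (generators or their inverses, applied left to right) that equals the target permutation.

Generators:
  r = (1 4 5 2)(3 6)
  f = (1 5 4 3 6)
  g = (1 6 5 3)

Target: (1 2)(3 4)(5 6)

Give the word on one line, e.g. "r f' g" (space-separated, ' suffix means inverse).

g g r f' g'

  after g: (1 6 5 3)
  after g: (1 5)(3 6)
  after r: (1 2)(4 5)
  after f': (1 2 6 3 4)
  after g': (1 2)(3 4)(5 6)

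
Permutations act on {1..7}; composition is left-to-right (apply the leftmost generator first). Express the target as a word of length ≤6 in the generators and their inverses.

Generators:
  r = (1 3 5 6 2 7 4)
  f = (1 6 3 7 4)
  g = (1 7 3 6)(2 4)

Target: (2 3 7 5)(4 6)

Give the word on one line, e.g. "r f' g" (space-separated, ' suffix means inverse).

  after r: (1 3 5 6 2 7 4)
  after g': (1 7 2)(3 5)(4 6)
  after r': (1 2 4 5)(6 7)
  after r': (1 6 2 7 5 4 3)
  after g: (2 3 7 5)(4 6)

r g' r' r' g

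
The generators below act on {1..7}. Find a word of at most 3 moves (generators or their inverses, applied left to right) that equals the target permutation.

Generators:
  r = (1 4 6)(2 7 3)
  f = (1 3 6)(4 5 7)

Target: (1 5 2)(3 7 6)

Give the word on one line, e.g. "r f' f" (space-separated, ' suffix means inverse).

  after f: (1 3 6)(4 5 7)
  after r': (1 7)(2 3 4 5)
  after f': (1 5 2)(3 7 6)

f r' f'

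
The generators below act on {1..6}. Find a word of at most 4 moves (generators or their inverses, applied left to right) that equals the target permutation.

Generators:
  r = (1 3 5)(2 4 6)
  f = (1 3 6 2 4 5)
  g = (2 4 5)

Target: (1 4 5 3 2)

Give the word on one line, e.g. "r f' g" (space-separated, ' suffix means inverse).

  after r: (1 3 5)(2 4 6)
  after g: (1 3 2 5)(4 6)
  after r: (1 5 3 4 2)
  after g': (1 4 5 3 2)

r g r g'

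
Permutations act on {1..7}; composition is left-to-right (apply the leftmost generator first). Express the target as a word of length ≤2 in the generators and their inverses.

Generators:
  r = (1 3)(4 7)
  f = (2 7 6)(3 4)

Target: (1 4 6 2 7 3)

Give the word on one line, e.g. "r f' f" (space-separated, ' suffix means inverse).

r' f

  after r': (1 3)(4 7)
  after f: (1 4 6 2 7 3)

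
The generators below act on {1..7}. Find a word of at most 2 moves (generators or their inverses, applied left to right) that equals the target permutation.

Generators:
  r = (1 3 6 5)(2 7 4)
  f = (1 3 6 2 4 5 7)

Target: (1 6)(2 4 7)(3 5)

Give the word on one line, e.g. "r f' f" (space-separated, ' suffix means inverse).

r r

  after r: (1 3 6 5)(2 7 4)
  after r: (1 6)(2 4 7)(3 5)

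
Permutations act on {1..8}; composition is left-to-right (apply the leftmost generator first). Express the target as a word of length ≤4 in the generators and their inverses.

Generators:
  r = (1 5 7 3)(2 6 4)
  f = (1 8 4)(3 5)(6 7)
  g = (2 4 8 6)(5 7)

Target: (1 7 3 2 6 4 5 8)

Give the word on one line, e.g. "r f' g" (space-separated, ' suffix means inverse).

  after r': (1 3 7 5)(2 4 6)
  after f': (1 5 4 7 3 6 2 8)
  after g: (1 7 3 2 6 4 5 8)

r' f' g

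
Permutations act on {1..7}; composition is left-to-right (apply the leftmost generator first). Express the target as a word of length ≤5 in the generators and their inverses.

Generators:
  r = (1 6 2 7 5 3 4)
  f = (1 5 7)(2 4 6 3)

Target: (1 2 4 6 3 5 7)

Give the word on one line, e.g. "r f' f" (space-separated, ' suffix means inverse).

  after f: (1 5 7)(2 4 6 3)
  after r': (1 7 4)(2 3 6 5)
  after f': (1 5 3 4 7 2 6)
  after r': (1 7 6 4 2)
  after r': (1 2 4 6 3 5 7)

f r' f' r' r'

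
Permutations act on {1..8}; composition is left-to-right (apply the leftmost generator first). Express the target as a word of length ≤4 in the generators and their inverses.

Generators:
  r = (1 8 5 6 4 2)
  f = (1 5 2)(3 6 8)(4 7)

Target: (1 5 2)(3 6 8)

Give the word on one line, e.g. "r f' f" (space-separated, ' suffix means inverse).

f' f'

  after f': (1 2 5)(3 8 6)(4 7)
  after f': (1 5 2)(3 6 8)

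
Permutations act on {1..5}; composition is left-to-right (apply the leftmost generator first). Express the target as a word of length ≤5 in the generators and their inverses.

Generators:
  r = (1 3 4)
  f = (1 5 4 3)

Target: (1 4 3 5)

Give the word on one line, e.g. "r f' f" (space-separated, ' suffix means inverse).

  after r': (1 4 3)
  after r': (1 3 4)
  after f': (1 4 3 5)

r' r' f'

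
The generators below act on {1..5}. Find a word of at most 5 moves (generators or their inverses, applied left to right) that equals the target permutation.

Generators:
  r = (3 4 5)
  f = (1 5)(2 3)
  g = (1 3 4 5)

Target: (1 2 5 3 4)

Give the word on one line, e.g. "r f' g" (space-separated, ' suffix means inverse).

f' r f' r

  after f': (1 5)(2 3)
  after r: (1 3 2 4 5)
  after f': (1 2 4)
  after r: (1 2 5 3 4)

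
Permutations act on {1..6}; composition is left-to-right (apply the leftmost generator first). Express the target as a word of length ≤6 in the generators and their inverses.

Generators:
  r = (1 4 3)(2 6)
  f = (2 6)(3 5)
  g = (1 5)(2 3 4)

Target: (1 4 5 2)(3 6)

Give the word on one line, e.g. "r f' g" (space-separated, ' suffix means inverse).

g' r' g' f' r

  after g': (1 5)(2 4 3)
  after r': (1 5 3 6 2)
  after g': (2 5)(3 6 4)
  after f': (2 3)(4 5 6)
  after r: (1 4 5 2)(3 6)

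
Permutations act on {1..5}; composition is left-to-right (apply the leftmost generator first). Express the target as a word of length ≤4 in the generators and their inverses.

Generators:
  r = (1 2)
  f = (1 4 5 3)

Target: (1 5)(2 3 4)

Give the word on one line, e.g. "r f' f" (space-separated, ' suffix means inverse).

  after f': (1 3 5 4)
  after r: (1 3 5 4 2)
  after f': (1 5)(2 3 4)

f' r f'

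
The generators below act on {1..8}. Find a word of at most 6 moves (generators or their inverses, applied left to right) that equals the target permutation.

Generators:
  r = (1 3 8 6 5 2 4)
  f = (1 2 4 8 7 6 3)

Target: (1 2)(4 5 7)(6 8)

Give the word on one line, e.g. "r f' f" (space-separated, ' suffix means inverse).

  after f': (1 3 6 7 8 4 2)
  after f': (1 6 8 2 3 7 4)
  after r': (1 8 5 6 3 7 2)
  after f': (1 4 2 3 8 5 7)
  after r': (1 2)(4 5 7)(6 8)

f' f' r' f' r'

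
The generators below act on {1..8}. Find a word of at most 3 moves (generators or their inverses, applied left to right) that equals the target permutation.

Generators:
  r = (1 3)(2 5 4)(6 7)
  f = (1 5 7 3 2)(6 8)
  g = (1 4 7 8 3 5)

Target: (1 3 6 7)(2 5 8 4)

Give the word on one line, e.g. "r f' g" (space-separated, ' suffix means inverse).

  after f': (1 2 3 7 5)(6 8)
  after r: (1 5 3 6 8 7 4 2)
  after g': (1 3 6 7)(2 5 8 4)

f' r g'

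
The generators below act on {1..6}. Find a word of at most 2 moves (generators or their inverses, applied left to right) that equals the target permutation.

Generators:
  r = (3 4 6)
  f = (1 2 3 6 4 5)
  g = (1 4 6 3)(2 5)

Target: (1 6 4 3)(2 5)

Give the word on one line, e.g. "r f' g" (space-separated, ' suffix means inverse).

  after g: (1 4 6 3)(2 5)
  after r: (1 6 4 3)(2 5)

g r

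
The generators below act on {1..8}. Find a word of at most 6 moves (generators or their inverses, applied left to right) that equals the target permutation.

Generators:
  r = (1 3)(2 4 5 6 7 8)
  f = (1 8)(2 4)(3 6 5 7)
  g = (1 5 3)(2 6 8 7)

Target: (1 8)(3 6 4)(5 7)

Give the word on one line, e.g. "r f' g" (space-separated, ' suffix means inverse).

f' g f r f'

  after f': (1 8)(2 4)(3 7 5 6)
  after g: (1 7 3 2 4 6)(5 8)
  after f: (1 3 4 5)(6 8 7)
  after r: (2 4 6)(3 5)
  after f': (1 8)(3 6 4)(5 7)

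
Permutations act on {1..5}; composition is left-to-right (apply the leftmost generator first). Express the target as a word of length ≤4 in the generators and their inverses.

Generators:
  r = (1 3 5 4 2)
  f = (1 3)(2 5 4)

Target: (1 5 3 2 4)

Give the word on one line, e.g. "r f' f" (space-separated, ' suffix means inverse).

  after f: (1 3)(2 5 4)
  after r: (1 5 2 4)
  after r: (1 4 3 5)
  after f': (1 5 3 2 4)

f r r f'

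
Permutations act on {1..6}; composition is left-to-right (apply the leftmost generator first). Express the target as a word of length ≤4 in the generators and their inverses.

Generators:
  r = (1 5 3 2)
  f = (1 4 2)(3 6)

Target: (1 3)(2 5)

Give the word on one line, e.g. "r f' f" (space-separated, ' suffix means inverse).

  after r: (1 5 3 2)
  after r: (1 3)(2 5)

r r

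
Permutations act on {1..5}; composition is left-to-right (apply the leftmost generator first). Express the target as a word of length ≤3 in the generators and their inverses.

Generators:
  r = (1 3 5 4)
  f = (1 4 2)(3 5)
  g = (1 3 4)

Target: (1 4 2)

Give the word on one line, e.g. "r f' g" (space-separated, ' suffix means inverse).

  after f': (1 2 4)(3 5)
  after f': (1 4 2)

f' f'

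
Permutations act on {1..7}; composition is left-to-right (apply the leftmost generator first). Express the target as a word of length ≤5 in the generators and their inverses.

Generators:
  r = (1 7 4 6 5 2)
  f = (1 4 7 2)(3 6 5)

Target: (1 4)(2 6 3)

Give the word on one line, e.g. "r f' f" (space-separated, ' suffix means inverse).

r f' f' r r

  after r: (1 7 4 6 5 2)
  after f': (1 4 3 5 7)
  after f': (2 7)(3 6)(4 5)
  after r: (1 7)(2 4)(3 5 6)
  after r: (1 4)(2 6 3)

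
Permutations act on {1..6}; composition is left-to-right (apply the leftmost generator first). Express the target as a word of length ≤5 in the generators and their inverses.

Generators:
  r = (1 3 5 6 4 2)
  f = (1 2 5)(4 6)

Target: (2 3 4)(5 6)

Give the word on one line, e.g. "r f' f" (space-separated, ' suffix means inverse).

r r f

  after r: (1 3 5 6 4 2)
  after r: (1 5 4)(2 3 6)
  after f: (2 3 4)(5 6)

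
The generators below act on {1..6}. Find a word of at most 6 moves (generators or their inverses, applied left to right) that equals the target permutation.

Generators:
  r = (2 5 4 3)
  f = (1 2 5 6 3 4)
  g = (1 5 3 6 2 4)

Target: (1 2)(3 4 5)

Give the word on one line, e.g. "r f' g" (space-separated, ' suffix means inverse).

  after r: (2 5 4 3)
  after f': (1 4 6 5 3)
  after g: (2 4)(3 5 6)
  after g: (1 5 2)
  after r': (1 2)(3 4 5)

r f' g g r'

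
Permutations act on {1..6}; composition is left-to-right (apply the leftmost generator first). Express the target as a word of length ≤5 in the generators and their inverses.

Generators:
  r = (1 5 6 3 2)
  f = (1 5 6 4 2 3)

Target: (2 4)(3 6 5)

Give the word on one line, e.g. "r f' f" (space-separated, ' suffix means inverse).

r' r' f

  after r': (1 2 3 6 5)
  after r': (1 3 5 2 6)
  after f: (2 4)(3 6 5)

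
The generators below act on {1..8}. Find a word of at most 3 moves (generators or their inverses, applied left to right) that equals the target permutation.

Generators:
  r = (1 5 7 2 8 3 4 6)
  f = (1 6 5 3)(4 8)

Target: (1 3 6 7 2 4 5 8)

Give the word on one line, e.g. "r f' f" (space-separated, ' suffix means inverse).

f r f'

  after f: (1 6 5 3)(4 8)
  after r: (2 8 6 7)(3 5 4)
  after f': (1 3 6 7 2 4 5 8)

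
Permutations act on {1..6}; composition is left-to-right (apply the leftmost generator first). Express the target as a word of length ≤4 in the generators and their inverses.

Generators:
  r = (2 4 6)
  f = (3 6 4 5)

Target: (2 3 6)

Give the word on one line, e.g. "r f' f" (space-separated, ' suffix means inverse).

  after f: (3 6 4 5)
  after r': (2 6)(3 4 5)
  after f': (2 3 6)

f r' f'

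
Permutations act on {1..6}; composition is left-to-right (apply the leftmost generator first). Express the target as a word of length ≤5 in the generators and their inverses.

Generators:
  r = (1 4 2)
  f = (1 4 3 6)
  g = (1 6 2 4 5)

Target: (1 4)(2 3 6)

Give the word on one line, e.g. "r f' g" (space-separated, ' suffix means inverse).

  after r': (1 2 4)
  after f: (1 2 3 6)
  after r: (2 3 6 4)
  after r: (1 4)(2 3 6)

r' f r r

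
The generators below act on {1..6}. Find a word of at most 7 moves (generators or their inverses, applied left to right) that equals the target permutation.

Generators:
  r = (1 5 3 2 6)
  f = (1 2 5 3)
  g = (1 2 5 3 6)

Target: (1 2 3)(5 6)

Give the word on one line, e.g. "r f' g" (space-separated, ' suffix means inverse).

  after f': (1 3 5 2)
  after g': (1 5)(2 6 3)
  after f': (1 2 6 5 3)
  after g: (1 5 6 3 2)
  after f': (1 2 3)(5 6)

f' g' f' g f'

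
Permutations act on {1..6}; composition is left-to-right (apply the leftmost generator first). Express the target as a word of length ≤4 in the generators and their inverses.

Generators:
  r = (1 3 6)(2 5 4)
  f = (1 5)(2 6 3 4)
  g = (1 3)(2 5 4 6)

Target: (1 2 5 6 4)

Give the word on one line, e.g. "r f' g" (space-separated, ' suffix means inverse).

  after f': (1 5)(2 4 3 6)
  after r': (1 2 5 6 4)

f' r'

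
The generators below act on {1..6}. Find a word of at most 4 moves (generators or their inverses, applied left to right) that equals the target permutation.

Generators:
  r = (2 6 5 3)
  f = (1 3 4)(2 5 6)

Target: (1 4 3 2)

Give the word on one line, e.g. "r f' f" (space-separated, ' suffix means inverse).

  after r': (2 3 5 6)
  after f: (1 3 6 5 2 4)
  after f: (1 4 3 2)

r' f f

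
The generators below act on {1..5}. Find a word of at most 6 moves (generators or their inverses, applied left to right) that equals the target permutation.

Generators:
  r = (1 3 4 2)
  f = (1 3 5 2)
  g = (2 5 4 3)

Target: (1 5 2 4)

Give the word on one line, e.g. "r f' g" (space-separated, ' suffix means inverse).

f' g' r' f' f'

  after f': (1 2 5 3)
  after g': (1 3)(4 5)
  after r': (2 4 5 3)
  after f': (1 2 4 3 5)
  after f': (1 5 2 4)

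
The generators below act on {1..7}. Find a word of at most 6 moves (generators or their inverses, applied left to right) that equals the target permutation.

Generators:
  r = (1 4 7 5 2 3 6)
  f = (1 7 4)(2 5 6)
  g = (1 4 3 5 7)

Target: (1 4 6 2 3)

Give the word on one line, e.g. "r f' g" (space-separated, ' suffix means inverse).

r f' g f r'

  after r: (1 4 7 5 2 3 6)
  after f': (1 7 2 3 5 6 4)
  after g: (2 5 6 3 7)
  after f: (1 7 5 2 6 3 4)
  after r': (1 4 6 2 3)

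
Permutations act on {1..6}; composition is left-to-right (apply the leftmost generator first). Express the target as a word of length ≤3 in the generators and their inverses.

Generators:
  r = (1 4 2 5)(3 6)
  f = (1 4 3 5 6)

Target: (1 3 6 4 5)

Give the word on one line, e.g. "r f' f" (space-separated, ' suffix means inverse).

  after f: (1 4 3 5 6)
  after f: (1 3 6 4 5)

f f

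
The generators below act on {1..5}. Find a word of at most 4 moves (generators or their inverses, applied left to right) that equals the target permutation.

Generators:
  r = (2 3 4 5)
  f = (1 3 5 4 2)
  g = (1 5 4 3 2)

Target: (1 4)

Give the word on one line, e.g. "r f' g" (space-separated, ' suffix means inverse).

r f' f'

  after r: (2 3 4 5)
  after f': (1 2)(3 5 4)
  after f': (1 4)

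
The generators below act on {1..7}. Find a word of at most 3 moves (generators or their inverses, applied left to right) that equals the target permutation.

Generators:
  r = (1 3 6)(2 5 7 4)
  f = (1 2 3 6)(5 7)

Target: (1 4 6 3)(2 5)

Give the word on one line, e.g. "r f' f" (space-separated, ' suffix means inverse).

  after r: (1 3 6)(2 5 7 4)
  after f': (1 2 7 4)
  after r': (1 4 6 3)(2 5)

r f' r'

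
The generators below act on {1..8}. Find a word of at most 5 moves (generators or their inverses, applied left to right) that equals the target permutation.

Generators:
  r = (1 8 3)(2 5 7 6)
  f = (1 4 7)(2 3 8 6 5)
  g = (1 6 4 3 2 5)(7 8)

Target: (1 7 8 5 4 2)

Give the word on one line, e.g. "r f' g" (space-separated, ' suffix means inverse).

  after f': (1 7 4)(2 5 6 8 3)
  after f': (1 4 7)(2 6 3 5 8)
  after r': (1 4 5)(2 7 3)(6 8)
  after f: (1 7 8 5 4 2)

f' f' r' f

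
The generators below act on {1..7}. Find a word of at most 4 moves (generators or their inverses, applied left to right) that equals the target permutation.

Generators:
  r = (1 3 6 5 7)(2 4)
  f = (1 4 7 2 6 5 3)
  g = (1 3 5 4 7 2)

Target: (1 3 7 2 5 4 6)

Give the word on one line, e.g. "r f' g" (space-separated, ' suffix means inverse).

  after f': (1 3 5 6 2 7 4)
  after g: (1 5 6)(3 4)
  after f': (1 6 3)(2 7 4 5)
  after r': (1 3 7 2 5 4 6)

f' g f' r'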